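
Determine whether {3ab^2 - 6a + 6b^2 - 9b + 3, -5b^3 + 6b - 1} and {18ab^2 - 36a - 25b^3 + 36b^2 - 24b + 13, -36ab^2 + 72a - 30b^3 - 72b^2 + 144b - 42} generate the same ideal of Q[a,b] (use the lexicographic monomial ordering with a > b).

Equality of ideals is decidable: compute both reduced Gröbner bases (unique for the ordering) and check whether they agree.
Buchberger on the first generating set:
f_1 = 3ab^2 - 6a + 6b^2 - 9b + 3, LT = ab^2.
f_2 = -5b^3 + 6b - 1, LT = b^3.

S(f_1,f_2): lcm = ab^3. S = -4/5ab - 1/5a + 2b^3 - 3b^2 + b.
  reduce S modulo (f_1, f_2):
  remainder -4/5ab - 1/5a - 3b^2 + 17/5b - 2/5 ≠ 0; add g_3 = -4/5ab - 1/5a - 3b^2 + 17/5b - 2/5 to the basis.

S(f_1,g_3): lcm = ab^2. S = -1/4ab - 2a - 15/4b^3 + 25/4b^2 - 7/2b + 1.
  reduce S modulo (f_1, f_2, g_3):
  remainder -31/16a + 115/16b^2 - 145/16b + 15/8 ≠ 0; add g_4 = -31/16a + 115/16b^2 - 145/16b + 15/8 to the basis.

The other S-polynomials (S(f_2,g_3), S(f_1,g_4), S(f_2,g_4), S(g_3,g_4)) all reduce to 0 modulo the current basis, so we have a Gröbner basis.
Inter-reduce: drop elements whose leading term is divisible by another's, tail-reduce, and make monic.
Reduced Gröbner basis: {a - 115/31b^2 + 145/31b - 30/31, b^3 - 6/5b + 1/5}.

Buchberger on the second generating set:
h_1 = 18ab^2 - 36a - 25b^3 + 36b^2 - 24b + 13, LT = ab^2.
h_2 = -36ab^2 + 72a - 30b^3 - 72b^2 + 144b - 42, LT = ab^2.

S(h_1,h_2): lcm = ab^2. S = -20/9b^3 + 8/3b - 4/9.
  reduce S modulo (h_1, h_2):
  remainder -20/9b^3 + 8/3b - 4/9 ≠ 0; add k_3 = -20/9b^3 + 8/3b - 4/9 to the basis.

S(h_1,k_3): lcm = ab^3. S = -4/5ab - 1/5a - 25/18b^4 + 2b^3 - 4/3b^2 + 13/18b.
  reduce S modulo (h_1, h_2, k_3):
  remainder -4/5ab - 1/5a - 3b^2 + 17/5b - 2/5 ≠ 0; add k_4 = -4/5ab - 1/5a - 3b^2 + 17/5b - 2/5 to the basis.

S(h_1,k_4): lcm = ab^2. S = -1/4ab - 2a - 185/36b^3 + 25/4b^2 - 11/6b + 13/18.
  reduce S modulo (h_1, h_2, k_3, k_4):
  remainder -31/16a + 115/16b^2 - 145/16b + 15/8 ≠ 0; add k_5 = -31/16a + 115/16b^2 - 145/16b + 15/8 to the basis.

The other S-polynomials (S(h_2,k_3), S(h_2,k_4), S(k_3,k_4), S(h_1,k_5), S(h_2,k_5), S(k_3,k_5), S(k_4,k_5)) all reduce to 0 modulo the current basis, so we have a Gröbner basis.
Inter-reduce: drop elements whose leading term is divisible by another's, tail-reduce, and make monic.
Reduced Gröbner basis: {a - 115/31b^2 + 145/31b - 30/31, b^3 - 6/5b + 1/5}.

Same reduced basis, so the two generating sets span the same ideal.

Yes, the ideals are equal.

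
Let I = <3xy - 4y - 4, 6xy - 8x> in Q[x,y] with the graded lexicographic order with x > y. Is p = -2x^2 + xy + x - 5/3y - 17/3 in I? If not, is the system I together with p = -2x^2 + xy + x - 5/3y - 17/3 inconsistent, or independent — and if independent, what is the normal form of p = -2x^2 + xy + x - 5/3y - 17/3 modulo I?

First compute the reduced Gröbner basis of I by Buchberger's algorithm.
f_1 = 3xy - 4y - 4, LT = xy.
f_2 = 6xy - 8x, LT = xy.

S(f_1,f_2): lcm = xy. S = 4/3x - 4/3y - 4/3.
  leading term x: no divisor's leading term divides it; move 4/3x to the remainder.
  leading term y: no divisor's leading term divides it; move -4/3y to the remainder.
  leading term 1: no divisor's leading term divides it; move -4/3 to the remainder.
  remainder 4/3x - 4/3y - 4/3 ≠ 0; add h_3 = 4/3x - 4/3y - 4/3 to the basis.

S(f_1,h_3): lcm = xy. S = y^2 - 1/3y - 4/3.
  leading term y^2: no divisor's leading term divides it; move y^2 to the remainder.
  leading term y: no divisor's leading term divides it; move -1/3y to the remainder.
  leading term 1: no divisor's leading term divides it; move -4/3 to the remainder.
  remainder y^2 - 1/3y - 4/3 ≠ 0; add h_4 = y^2 - 1/3y - 4/3 to the basis.

The other S-polynomials (S(f_2,h_3), S(f_1,h_4), S(f_2,h_4), S(h_3,h_4)) all reduce to 0 modulo the current basis, so we have a Gröbner basis.
Inter-reduce: drop elements whose leading term is divisible by another's, tail-reduce, and make monic.
Reduced Gröbner basis: {y^2 - 1/3y - 4/3, x - y - 1}.
Label its elements g_1 = y^2 - 1/3y - 4/3, g_2 = x - y - 1.

Reduce p = -2x^2 + xy + x - 5/3y - 17/3 modulo G:
  leading term x^2: subtract (-2x)·g_2 from -2x^2 + xy + x - 5/3y - 17/3 → -xy - x - 5/3y - 17/3
  leading term xy: subtract (-y)·g_2 from -xy - x - 5/3y - 17/3 → -y^2 - x - 8/3y - 17/3
  leading term y^2: subtract (-1)·g_1 from -y^2 - x - 8/3y - 17/3 → -x - 3y - 7
  leading term x: subtract (-1)·g_2 from -x - 3y - 7 → -4y - 8
  leading term y: no divisor's leading term divides it; move -4y to the remainder.
  leading term 1: no divisor's leading term divides it; move -8 to the remainder.
  normal form = -4y - 8.
The normal form is nonzero, so p ∉ I. Since p minus its normal form lies in I, I + (p) = I + (r) where r = -4y - 8; decide whether this ideal is the whole ring.
Run Buchberger on G together with r (pairs among the g_i already reduce to 0 since G is a Gröbner basis):
g_1 = y^2 - 1/3y - 4/3, LT = y^2.
g_2 = x - y - 1, LT = x.
r = -4y - 8, LT = y.

S(g_1,r): lcm = y^2. S = -7/3y - 4/3.
  leading term y: subtract (7/12)·r from -7/3y - 4/3 → 10/3
  leading term 1: no divisor's leading term divides it; move 10/3 to the remainder.
  remainder 10/3 ≠ 0; add m_4 = 10/3 to the basis.

The other S-polynomials (S(g_1,g_2), S(g_2,r), S(g_1,m_4), S(g_2,m_4), S(r,m_4)) all reduce to 0 modulo the current basis, so we have a Gröbner basis.
Inter-reduce: drop elements whose leading term is divisible by another's, tail-reduce, and make monic.
Reduced Gröbner basis: {1}.
The reduced Gröbner basis of I + (p) is {1}: the ideal is the whole ring, so the enlarged system has no common solution — adjoining p is inconsistent.

Adjoining -2x^2 + xy + x - 5/3y - 17/3 makes the ideal the whole ring: the system is inconsistent.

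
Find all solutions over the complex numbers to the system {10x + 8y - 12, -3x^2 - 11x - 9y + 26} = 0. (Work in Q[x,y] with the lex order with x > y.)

Compute a lex Gröbner basis by Buchberger's algorithm.
f_1 = 10x + 8y - 12, LT = x.
f_2 = -3x^2 - 11x - 9y + 26, LT = x^2.

S(f_1,f_2): lcm = x^2. S = 4/5xy - 73/15x - 3y + 26/3.
  reduce S modulo (f_1, f_2):
  remainder -16/25y^2 + 139/75y + 212/75 ≠ 0; add h_3 = -16/25y^2 + 139/75y + 212/75 to the basis.

The other S-polynomials (S(f_1,h_3), S(f_2,h_3)) all reduce to 0 modulo the current basis, so we have a Gröbner basis.
Inter-reduce: drop elements whose leading term is divisible by another's, tail-reduce, and make monic.
Reduced Gröbner basis: {x + 4/5y - 6/5, y^2 - 139/48y - 53/12}.

Elimination: the polynomial y^2 - 139/48y - 53/12 lies in the elimination ideal for y, so y ∈ {-53/48, 4}. For each such y, the remaining basis elements (now univariate) give the rest of the solution.
  y = -53/48: the earlier basis element becomes x - 25/12 = 0, giving x = 25/12 — point (25/12, -53/48).
  y = 4: the earlier basis element becomes x + 2 = 0, giving x = -2 — point (-2, 4).
Zero-dimensionality of the ideal guarantees finitely many solutions over ℂ.

{(25/12, -53/48), (-2, 4)}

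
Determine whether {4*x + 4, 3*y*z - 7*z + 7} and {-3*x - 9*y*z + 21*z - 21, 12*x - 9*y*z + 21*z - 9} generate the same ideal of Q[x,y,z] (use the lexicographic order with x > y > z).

No, the ideals differ.

Equality of ideals is decidable: compute both reduced Gröbner bases (unique for the ordering) and check whether they agree.
Buchberger on the first generating set:
f_1 = 4*x + 4, LT = x.
f_2 = 3*y*z - 7*z + 7, LT = y*z.

The S-polynomials (S(f_1,f_2)) all reduce to 0 modulo the current basis, so we have a Gröbner basis.
Inter-reduce: drop elements whose leading term is divisible by another's, tail-reduce, and make monic.
Reduced Gröbner basis: {x + 1, y*z - 7/3*z + 7/3}.

Buchberger on the second generating set:
h_1 = -3*x - 9*y*z + 21*z - 21, LT = x.
h_2 = 12*x - 9*y*z + 21*z - 9, LT = x.

S(h_1,h_2): lcm = x. S = 15/4*y*z - 35/4*z + 31/4.
  reduce S modulo (h_1, h_2):
  remainder 15/4*y*z - 35/4*z + 31/4 ≠ 0; add k_3 = 15/4*y*z - 35/4*z + 31/4 to the basis.

The other S-polynomials (S(h_1,k_3), S(h_2,k_3)) all reduce to 0 modulo the current basis, so we have a Gröbner basis.
Inter-reduce: drop elements whose leading term is divisible by another's, tail-reduce, and make monic.
Reduced Gröbner basis: {x + 4/5, y*z - 7/3*z + 31/15}.

These differ, so the ideals are not equal.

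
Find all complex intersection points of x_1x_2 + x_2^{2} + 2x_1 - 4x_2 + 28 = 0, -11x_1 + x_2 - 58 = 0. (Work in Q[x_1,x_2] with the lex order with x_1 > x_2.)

Compute a lex Gröbner basis by Buchberger's algorithm.
f_1 = x_1x_2 + 2x_1 + x_2^{2} - 4x_2 + 28, LT = x_1x_2.
f_2 = -11x_1 + x_2 - 58, LT = x_1.

S(f_1,f_2): lcm = x_1x_2. S = 2x_1 + \tfrac{12}{11}x_2^{2} - \tfrac{102}{11}x_2 + 28.
  leading term x_1: subtract (-\tfrac{2}{11})·f_2 from 2x_1 + \tfrac{12}{11}x_2^{2} - \tfrac{102}{11}x_2 + 28 → \tfrac{12}{11}x_2^{2} - \tfrac{100}{11}x_2 + \tfrac{192}{11}
  leading term x_2^{2}: no divisor's leading term divides it; move \tfrac{12}{11}x_2^{2} to the remainder.
  leading term x_2: no divisor's leading term divides it; move -\tfrac{100}{11}x_2 to the remainder.
  leading term 1: no divisor's leading term divides it; move \tfrac{192}{11} to the remainder.
  remainder \tfrac{12}{11}x_2^{2} - \tfrac{100}{11}x_2 + \tfrac{192}{11} ≠ 0; add h_3 = \tfrac{12}{11}x_2^{2} - \tfrac{100}{11}x_2 + \tfrac{192}{11} to the basis.

S(f_1,h_3): lcm = x_1x_2^{2}. S = \tfrac{31}{3}x_1x_2 - 16x_1 + x_2^{3} - 4x_2^{2} + 28x_2.
  leading term x_1x_2: subtract (\tfrac{31}{3})·f_1 from \tfrac{31}{3}x_1x_2 - 16x_1 + x_2^{3} - 4x_2^{2} + 28x_2 → -\tfrac{110}{3}x_1 + x_2^{3} - \tfrac{43}{3}x_2^{2} + \tfrac{208}{3}x_2 - \tfrac{868}{3}
  leading term x_1: subtract (\tfrac{10}{3})·f_2 from -\tfrac{110}{3}x_1 + x_2^{3} - \tfrac{43}{3}x_2^{2} + \tfrac{208}{3}x_2 - \tfrac{868}{3} → x_2^{3} - \tfrac{43}{3}x_2^{2} + 66x_2 - 96
  leading term x_2^{3}: subtract (\tfrac{11}{12}x_2)·h_3 from x_2^{3} - \tfrac{43}{3}x_2^{2} + 66x_2 - 96 → -6x_2^{2} + 50x_2 - 96
  leading term x_2^{2}: subtract (-\tfrac{11}{2})·h_3 from -6x_2^{2} + 50x_2 - 96 → 0
  remainder 0.

S(f_2,h_3): leading monomials are coprime, so the S-polynomial reduces to 0 (Buchberger's first criterion).
Every S-polynomial of the final basis reduces to 0, so we have a Gröbner basis.
Inter-reduce: drop elements whose leading term is divisible by another's, tail-reduce, and make monic.
Reduced Gröbner basis: {x_1 - \tfrac{1}{11}x_2 + \tfrac{58}{11}, x_2^{2} - \tfrac{25}{3}x_2 + 16}.

The lex basis is triangular: the last element involves only x_2. Solving x_2^{2} - \tfrac{25}{3}x_2 + 16 = 0 gives x_2 ∈ {3, 16/3}; substituting each value into the earlier elements determines the remaining variables.
  x_2 = 3: the earlier basis element becomes x_1 + 5 = 0, giving x_1 = -5 — point (-5, 3).
  x_2 = 16/3: the earlier basis element becomes x_1 + \tfrac{158}{33} = 0, giving x_1 = -158/33 — point (-158/33, 16/3).
This is the nonlinear analogue of row-reducing a linear system.

{(-5, 3), (-158/33, 16/3)}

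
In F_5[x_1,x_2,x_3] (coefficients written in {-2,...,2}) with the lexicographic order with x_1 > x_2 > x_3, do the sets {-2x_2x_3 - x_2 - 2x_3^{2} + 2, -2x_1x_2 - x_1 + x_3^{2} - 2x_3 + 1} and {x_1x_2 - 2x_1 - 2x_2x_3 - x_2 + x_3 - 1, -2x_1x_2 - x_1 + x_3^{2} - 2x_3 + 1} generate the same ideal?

Yes, the ideals are equal.

For a fixed monomial order, each ideal has a unique reduced Gröbner basis; comparing bases decides equality.
Buchberger on the first generating set:
f_1 = -2x_2x_3 - x_2 - 2x_3^{2} + 2, LT = x_2x_3.
f_2 = -2x_1x_2 - x_1 + x_3^{2} - 2x_3 + 1, LT = x_1x_2.

S(f_1,f_2): lcm = x_1x_2x_3. S = -2x_1x_2 + x_1x_3^{2} + 2x_1x_3 - x_1 - 2x_3^{3} - x_3^{2} - 2x_3.
  leading term x_1x_2: subtract (1)·f_2 from -2x_1x_2 + x_1x_3^{2} + 2x_1x_3 - x_1 - 2x_3^{3} - x_3^{2} - 2x_3 → x_1x_3^{2} + 2x_1x_3 - 2x_3^{3} - 2x_3^{2} - 1
  leading term x_1x_3^{2}: no divisor's leading term divides it; move x_1x_3^{2} to the remainder.
  leading term x_1x_3: no divisor's leading term divides it; move 2x_1x_3 to the remainder.
  leading term x_3^{3}: no divisor's leading term divides it; move -2x_3^{3} to the remainder.
  leading term x_3^{2}: no divisor's leading term divides it; move -2x_3^{2} to the remainder.
  leading term 1: no divisor's leading term divides it; move -1 to the remainder.
  remainder x_1x_3^{2} + 2x_1x_3 - 2x_3^{3} - 2x_3^{2} - 1 ≠ 0; add g_3 = x_1x_3^{2} + 2x_1x_3 - 2x_3^{3} - 2x_3^{2} - 1 to the basis.

The other S-polynomials (S(f_1,g_3), S(f_2,g_3)) all reduce to 0 modulo the current basis, so we have a Gröbner basis.
Inter-reduce: drop elements whose leading term is divisible by another's, tail-reduce, and make monic.
Reduced Gröbner basis: {x_1x_2 - 2x_1 + 2x_3^{2} + x_3 + 2, x_1x_3^{2} + 2x_1x_3 - 2x_3^{3} - 2x_3^{2} - 1, x_2x_3 - 2x_2 + x_3^{2} - 1}.

Buchberger on the second generating set:
h_1 = x_1x_2 - 2x_1 - 2x_2x_3 - x_2 + x_3 - 1, LT = x_1x_2.
h_2 = -2x_1x_2 - x_1 + x_3^{2} - 2x_3 + 1, LT = x_1x_2.

S(h_1,h_2): lcm = x_1x_2. S = -2x_2x_3 - x_2 - 2x_3^{2} + 2.
  leading term x_2x_3: no divisor's leading term divides it; move -2x_2x_3 to the remainder.
  leading term x_2: no divisor's leading term divides it; move -x_2 to the remainder.
  leading term x_3^{2}: no divisor's leading term divides it; move -2x_3^{2} to the remainder.
  leading term 1: no divisor's leading term divides it; move 2 to the remainder.
  remainder -2x_2x_3 - x_2 - 2x_3^{2} + 2 ≠ 0; add k_3 = -2x_2x_3 - x_2 - 2x_3^{2} + 2 to the basis.

S(h_1,k_3): lcm = x_1x_2x_3. S = 2x_1x_2 - x_1x_3^{2} - 2x_1x_3 + x_1 - 2x_2x_3^{2} - x_2x_3 + x_3^{2} - x_3.
  leading term x_1x_2: subtract (2)·h_1 from 2x_1x_2 - x_1x_3^{2} - 2x_1x_3 + x_1 - 2x_2x_3^{2} - x_2x_3 + x_3^{2} - x_3 → -x_1x_3^{2} - 2x_1x_3 - 2x_2x_3^{2} - 2x_2x_3 + 2x_2 + x_3^{2} + 2x_3 + 2
  leading term x_1x_3^{2}: no divisor's leading term divides it; move -x_1x_3^{2} to the remainder.
  leading term x_1x_3: no divisor's leading term divides it; move -2x_1x_3 to the remainder.
  leading term x_2x_3^{2}: subtract (x_3)·k_3 from -2x_2x_3^{2} - 2x_2x_3 + 2x_2 + x_3^{2} + 2x_3 + 2 → -x_2x_3 + 2x_2 + 2x_3^{3} + x_3^{2} + 2
  leading term x_2x_3: subtract (-2)·k_3 from -x_2x_3 + 2x_2 + 2x_3^{3} + x_3^{2} + 2 → 2x_3^{3} + 2x_3^{2} + 1
  leading term x_3^{3}: no divisor's leading term divides it; move 2x_3^{3} to the remainder.
  leading term x_3^{2}: no divisor's leading term divides it; move 2x_3^{2} to the remainder.
  leading term 1: no divisor's leading term divides it; move 1 to the remainder.
  remainder -x_1x_3^{2} - 2x_1x_3 + 2x_3^{3} + 2x_3^{2} + 1 ≠ 0; add k_4 = -x_1x_3^{2} - 2x_1x_3 + 2x_3^{3} + 2x_3^{2} + 1 to the basis.

The other S-polynomials (S(h_2,k_3), S(h_1,k_4), S(h_2,k_4), S(k_3,k_4)) all reduce to 0 modulo the current basis, so we have a Gröbner basis.
Inter-reduce: drop elements whose leading term is divisible by another's, tail-reduce, and make monic.
Reduced Gröbner basis: {x_1x_2 - 2x_1 + 2x_3^{2} + x_3 + 2, x_1x_3^{2} + 2x_1x_3 - 2x_3^{3} - 2x_3^{2} - 1, x_2x_3 - 2x_2 + x_3^{2} - 1}.

These coincide, so the ideals are equal.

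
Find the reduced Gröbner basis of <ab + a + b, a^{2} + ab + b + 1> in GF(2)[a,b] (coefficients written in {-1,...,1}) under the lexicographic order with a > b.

This is the nonlinear analogue of row-reducing a linear system.

f_1 = ab + a + b, LT = ab.
f_2 = a^{2} + ab + b + 1, LT = a^{2}.

S(f_1,f_2): lcm = a^{2}b. S = a^{2} + ab^{2} + ab + b^{2} + b.
  leading term a^{2}: subtract (1)·f_2 from a^{2} + ab^{2} + ab + b^{2} + b → ab^{2} + b^{2} + 1
  leading term ab^{2}: subtract (b)·f_1 from ab^{2} + b^{2} + 1 → ab + 1
  leading term ab: subtract (1)·f_1 from ab + 1 → a + b + 1
  leading term a: no divisor's leading term divides it; move a to the remainder.
  leading term b: no divisor's leading term divides it; move b to the remainder.
  leading term 1: no divisor's leading term divides it; move 1 to the remainder.
  remainder a + b + 1 ≠ 0; add g_3 = a + b + 1 to the basis.

S(f_1,g_3): lcm = ab. S = a + b^{2}.
  leading term a: subtract (1)·g_3 from a + b^{2} → b^{2} + b + 1
  leading term b^{2}: no divisor's leading term divides it; move b^{2} to the remainder.
  leading term b: no divisor's leading term divides it; move b to the remainder.
  leading term 1: no divisor's leading term divides it; move 1 to the remainder.
  remainder b^{2} + b + 1 ≠ 0; add g_4 = b^{2} + b + 1 to the basis.

The other S-polynomials (S(f_2,g_3), S(f_1,g_4), S(f_2,g_4), S(g_3,g_4)) all reduce to 0 modulo the current basis, so we have a Gröbner basis.
Inter-reduce: drop elements whose leading term is divisible by another's, tail-reduce, and make monic.

G = {a + b + 1, b^{2} + b + 1}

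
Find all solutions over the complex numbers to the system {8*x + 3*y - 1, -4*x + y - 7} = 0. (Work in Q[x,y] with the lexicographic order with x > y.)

{(-1, 3)}

Compute a lex Gröbner basis by Buchberger's algorithm.
f_1 = 8*x + 3*y - 1, LT = x.
f_2 = -4*x + y - 7, LT = x.

S(f_1,f_2): lcm = x. S = 5/8*y - 15/8.
  reduce S modulo (f_1, f_2):
  remainder 5/8*y - 15/8 ≠ 0; add h_3 = 5/8*y - 15/8 to the basis.

The other S-polynomials (S(f_1,h_3), S(f_2,h_3)) all reduce to 0 modulo the current basis, so we have a Gröbner basis.
Inter-reduce: drop elements whose leading term is divisible by another's, tail-reduce, and make monic.
Reduced Gröbner basis: {x + 1, y - 3}.

A lex Gröbner basis eliminates variables successively. Here y - 3 depends only on y, with roots {3}; lifting each root through the earlier basis elements recovers the full solutions.
  y = 3: the earlier basis element becomes x + 1 = 0, giving x = -1 — point (-1, 3).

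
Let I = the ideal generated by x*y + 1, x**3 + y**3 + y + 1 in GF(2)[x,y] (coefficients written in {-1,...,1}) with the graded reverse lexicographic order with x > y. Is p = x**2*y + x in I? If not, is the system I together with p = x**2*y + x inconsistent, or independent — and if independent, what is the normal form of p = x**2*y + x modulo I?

x**2*y + x lies in I (it reduces to 0).

First compute the reduced Gröbner basis of I by Buchberger's algorithm.
f_1 = x*y + 1, LT = x*y.
f_2 = x**3 + y**3 + y + 1, LT = x**3.

S(f_1,f_2): lcm = x**3*y. S = y**4 + x**2 + y**2 + y.
  leading term y**4: no divisor's leading term divides it; move y**4 to the remainder.
  leading term x**2: no divisor's leading term divides it; move x**2 to the remainder.
  leading term y**2: no divisor's leading term divides it; move y**2 to the remainder.
  leading term y: no divisor's leading term divides it; move y to the remainder.
  remainder y**4 + x**2 + y**2 + y ≠ 0; add h_3 = y**4 + x**2 + y**2 + y to the basis.

The other S-polynomials (S(f_1,h_3), S(f_2,h_3)) all reduce to 0 modulo the current basis, so we have a Gröbner basis.
Inter-reduce: drop elements whose leading term is divisible by another's, tail-reduce, and make monic.
Reduced Gröbner basis: {y**4 + x**2 + y**2 + y, x**3 + y**3 + y + 1, x*y + 1}.
Label its elements g_1 = y**4 + x**2 + y**2 + y, g_2 = x**3 + y**3 + y + 1, g_3 = x*y + 1.

Reduce p = x**2*y + x modulo G:
  leading term x**2*y: subtract (x)·g_3 from x**2*y + x → 0
  normal form = 0.
Since the normal form is 0, p ∈ I.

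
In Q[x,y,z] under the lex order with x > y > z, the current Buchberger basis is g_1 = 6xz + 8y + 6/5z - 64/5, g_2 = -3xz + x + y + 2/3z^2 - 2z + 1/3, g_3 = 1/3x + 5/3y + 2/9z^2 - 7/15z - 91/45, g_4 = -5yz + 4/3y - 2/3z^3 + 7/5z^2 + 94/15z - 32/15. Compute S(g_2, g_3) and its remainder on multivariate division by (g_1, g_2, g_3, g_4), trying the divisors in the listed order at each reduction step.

S(g_2, g_3) = -1/3x - 5yz - 1/3y - 2/3z^3 + 53/45z^2 + 101/15z - 1/9; remainder on division = 0.

lcm(LM(g_2), LM(g_3)) = xz.
S = (lcm/LT(g_2))·g_2 − (lcm/LT(g_3))·g_3 = -1/3x - 5yz - 1/3y - 2/3z^3 + 53/45z^2 + 101/15z - 1/9.
Reduce S modulo (g_1, g_2, g_3, g_4) in that order:
  leading term x: subtract (-1)·g_3 from -1/3x - 5yz - 1/3y - 2/3z^3 + 53/45z^2 + 101/15z - 1/9 → -5yz + 4/3y - 2/3z^3 + 7/5z^2 + 94/15z - 32/15
  leading term yz: subtract (1)·g_4 from -5yz + 4/3y - 2/3z^3 + 7/5z^2 + 94/15z - 32/15 → 0
The remainder is 0, so this S-polynomial contributes no new basis element.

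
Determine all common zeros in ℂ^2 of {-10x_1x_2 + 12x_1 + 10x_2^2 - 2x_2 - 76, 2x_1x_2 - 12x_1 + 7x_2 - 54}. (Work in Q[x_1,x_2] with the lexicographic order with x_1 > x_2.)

{(-5, 2), (29/24 - sqrt(15649)/24, 7/20 - sqrt(15649)/20), (29/24 + sqrt(15649)/24, 7/20 + sqrt(15649)/20)}

Compute a lex Gröbner basis by Buchberger's algorithm.
f_1 = -10x_1x_2 + 12x_1 + 10x_2^2 - 2x_2 - 76, LT = x_1x_2.
f_2 = 2x_1x_2 - 12x_1 + 7x_2 - 54, LT = x_1x_2.

S(f_1,f_2): lcm = x_1x_2. S = 24/5x_1 - x_2^2 - 33/10x_2 + 173/5.
  leading term x_1: no divisor's leading term divides it; move 24/5x_1 to the remainder.
  leading term x_2^2: no divisor's leading term divides it; move -x_2^2 to the remainder.
  leading term x_2: no divisor's leading term divides it; move -33/10x_2 to the remainder.
  leading term 1: no divisor's leading term divides it; move 173/5 to the remainder.
  remainder 24/5x_1 - x_2^2 - 33/10x_2 + 173/5 ≠ 0; add h_3 = 24/5x_1 - x_2^2 - 33/10x_2 + 173/5 to the basis.

S(f_1,h_3): lcm = x_1x_2. S = -6/5x_1 + 5/24x_2^3 - 5/16x_2^2 - 841/120x_2 + 38/5.
  leading term x_1: subtract (-1/4)·h_3 from -6/5x_1 + 5/24x_2^3 - 5/16x_2^2 - 841/120x_2 + 38/5 → 5/24x_2^3 - 9/16x_2^2 - 47/6x_2 + 65/4
  leading term x_2^3: no divisor's leading term divides it; move 5/24x_2^3 to the remainder.
  leading term x_2^2: no divisor's leading term divides it; move -9/16x_2^2 to the remainder.
  leading term x_2: no divisor's leading term divides it; move -47/6x_2 to the remainder.
  leading term 1: no divisor's leading term divides it; move 65/4 to the remainder.
  remainder 5/24x_2^3 - 9/16x_2^2 - 47/6x_2 + 65/4 ≠ 0; add h_4 = 5/24x_2^3 - 9/16x_2^2 - 47/6x_2 + 65/4 to the basis.

The other S-polynomials (S(f_2,h_3), S(f_1,h_4), S(f_2,h_4), S(h_3,h_4)) all reduce to 0 modulo the current basis, so we have a Gröbner basis.
Inter-reduce: drop elements whose leading term is divisible by another's, tail-reduce, and make monic.
Reduced Gröbner basis: {x_1 - 5/24x_2^2 - 11/16x_2 + 173/24, x_2^3 - 27/10x_2^2 - 188/5x_2 + 78}.

Elimination: the polynomial x_2^3 - 27/10x_2^2 - 188/5x_2 + 78 lies in the elimination ideal for x_2, so x_2 ∈ {2, 7/20 - sqrt(15649)/20, 7/20 + sqrt(15649)/20}. For each such x_2, the remaining basis elements (now univariate) give the rest of the solution.
  x_2 = 2: the earlier basis element becomes x_1 + 5 = 0, giving x_1 = -5 — point (-5, 2).
  x_2 = 7/20 - sqrt(15649)/20: the earlier basis element becomes x_1 - 29/24 + sqrt(15649)/24 = 0, giving x_1 = 29/24 - sqrt(15649)/24 — point (29/24 - sqrt(15649)/24, 7/20 - sqrt(15649)/20).
  x_2 = 7/20 + sqrt(15649)/20: the earlier basis element becomes x_1 - sqrt(15649)/24 - 29/24 = 0, giving x_1 = 29/24 + sqrt(15649)/24 — point (29/24 + sqrt(15649)/24, 7/20 + sqrt(15649)/20).
Each listed point satisfies every original equation (direct substitution).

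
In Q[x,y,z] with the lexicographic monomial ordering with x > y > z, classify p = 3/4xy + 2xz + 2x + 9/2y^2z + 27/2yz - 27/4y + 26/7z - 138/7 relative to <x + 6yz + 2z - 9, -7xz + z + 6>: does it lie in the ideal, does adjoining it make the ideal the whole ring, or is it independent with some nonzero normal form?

3/4xy + 2xz + 2x + 9/2y^2z + 27/2yz - 27/4y + 26/7z - 138/7 lies in I (it reduces to 0).

First compute the reduced Gröbner basis of I by Buchberger's algorithm.
f_1 = x + 6yz + 2z - 9, LT = x.
f_2 = -7xz + z + 6, LT = xz.

S(f_1,f_2): lcm = xz. S = 6yz^2 + 2z^2 - 62/7z + 6/7.
  reduce S modulo (f_1, f_2):
  remainder 6yz^2 + 2z^2 - 62/7z + 6/7 ≠ 0; add h_3 = 6yz^2 + 2z^2 - 62/7z + 6/7 to the basis.

The other S-polynomials (S(f_1,h_3), S(f_2,h_3)) all reduce to 0 modulo the current basis, so we have a Gröbner basis.
Inter-reduce: drop elements whose leading term is divisible by another's, tail-reduce, and make monic.
Reduced Gröbner basis: {x + 6yz + 2z - 9, yz^2 + 1/3z^2 - 31/21z + 1/7}.
Label its elements g_1 = x + 6yz + 2z - 9, g_2 = yz^2 + 1/3z^2 - 31/21z + 1/7.

Reduce p = 3/4xy + 2xz + 2x + 9/2y^2z + 27/2yz - 27/4y + 26/7z - 138/7 modulo G:
  leading term xy: subtract (3/4y)·g_1 from 3/4xy + 2xz + 2x + 9/2y^2z + 27/2yz - 27/4y + 26/7z - 138/7 → 2xz + 2x + 12yz + 26/7z - 138/7
  leading term xz: subtract (2z)·g_1 from 2xz + 2x + 12yz + 26/7z - 138/7 → 2x - 12yz^2 + 12yz - 4z^2 + 152/7z - 138/7
  leading term x: subtract (2)·g_1 from 2x - 12yz^2 + 12yz - 4z^2 + 152/7z - 138/7 → -12yz^2 - 4z^2 + 124/7z - 12/7
  leading term yz^2: subtract (-12)·g_2 from -12yz^2 - 4z^2 + 124/7z - 12/7 → 0
  normal form = 0.
Since the normal form is 0, p ∈ I.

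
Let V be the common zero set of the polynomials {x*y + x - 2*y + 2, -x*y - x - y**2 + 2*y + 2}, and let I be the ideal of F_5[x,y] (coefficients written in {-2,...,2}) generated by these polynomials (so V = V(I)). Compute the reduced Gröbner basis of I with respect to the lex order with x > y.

This is the nonlinear analogue of row-reducing a linear system.

f_1 = x*y + x - 2*y + 2, LT = x*y.
f_2 = -x*y - x - y**2 + 2*y + 2, LT = x*y.

S(f_1,f_2): lcm = x*y. S = -y**2 - 1.
  reduce S modulo (f_1, f_2):
  remainder -y**2 - 1 ≠ 0; add g_3 = -y**2 - 1 to the basis.

S(f_1,g_3): lcm = x*y**2. S = x*y - x - 2*y**2 + 2*y.
  reduce S modulo (f_1, f_2, g_3):
  remainder -2*x - y ≠ 0; add g_4 = -2*x - y to the basis.

The other S-polynomials (S(f_2,g_3), S(f_1,g_4), S(f_2,g_4), S(g_3,g_4)) all reduce to 0 modulo the current basis, so we have a Gröbner basis.
Inter-reduce: drop elements whose leading term is divisible by another's, tail-reduce, and make monic.

G = {x - 2*y, y**2 + 1}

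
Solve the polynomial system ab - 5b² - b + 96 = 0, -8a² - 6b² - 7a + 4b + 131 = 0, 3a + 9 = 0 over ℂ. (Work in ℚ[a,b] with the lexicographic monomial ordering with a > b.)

{(-3, 4)}

Compute a lex Gröbner basis by Buchberger's algorithm.
f_1 = ab - 5b² - b + 96, LT = ab.
f_2 = -8a² - 7a - 6b² + 4b + 131, LT = a².
f_3 = 3a + 9, LT = a.

S(f_1,f_2): lcm = a²b. S = -5ab² - 15/8ab + 96a - ¾b³ + ½b² + 131/8b.
  leading term ab²: subtract (-5b)·f_1 from -5ab² - 15/8ab + 96a - ¾b³ + ½b² + 131/8b → -15/8ab + 96a - 103/4b³ - 9/2b² + 3971/8b
  leading term ab: subtract (-15/8)·f_1 from -15/8ab + 96a - 103/4b³ - 9/2b² + 3971/8b → 96a - 103/4b³ - 111/8b² + 989/2b + 180
  leading term a: subtract (32)·f_3 from 96a - 103/4b³ - 111/8b² + 989/2b + 180 → -103/4b³ - 111/8b² + 989/2b - 108
  leading term b³: no divisor's leading term divides it; move -103/4b³ to the remainder.
  leading term b²: no divisor's leading term divides it; move -111/8b² to the remainder.
  leading term b: no divisor's leading term divides it; move 989/2b to the remainder.
  leading term 1: no divisor's leading term divides it; move -108 to the remainder.
  remainder -103/4b³ - 111/8b² + 989/2b - 108 ≠ 0; add h_4 = -103/4b³ - 111/8b² + 989/2b - 108 to the basis.

S(f_1,f_3): lcm = ab. S = -5b² - 4b + 96.
  leading term b²: no divisor's leading term divides it; move -5b² to the remainder.
  leading term b: no divisor's leading term divides it; move -4b to the remainder.
  leading term 1: no divisor's leading term divides it; move 96 to the remainder.
  remainder -5b² - 4b + 96 ≠ 0; add h_5 = -5b² - 4b + 96 to the basis.

S(f_2,f_3): lcm = a². S = -17/8a + ¾b² - ½b - 131/8.
  leading term a: subtract (-17/24)·f_3 from -17/8a + ¾b² - ½b - 131/8 → ¾b² - ½b - 10
  leading term b²: subtract (-3/20)·h_5 from ¾b² - ½b - 10 → -11/10b + 22/5
  leading term b: no divisor's leading term divides it; move -11/10b to the remainder.
  leading term 1: no divisor's leading term divides it; move 22/5 to the remainder.
  remainder -11/10b + 22/5 ≠ 0; add h_6 = -11/10b + 22/5 to the basis.

S(f_1,h_4): lcm = ab³. S = -111/206ab² + 1978/103ab - 432/103a - 5b⁴ - b³ + 96b².
  leading term ab²: subtract (-111/206b)·f_1 from -111/206ab² + 1978/103ab - 432/103a - 5b⁴ - b³ + 96b² → 1978/103ab - 432/103a - 5b⁴ - 761/206b³ + 19665/206b² + 5328/103b
  leading term ab: subtract (1978/103)·f_1 from 1978/103ab - 432/103a - 5b⁴ - 761/206b³ + 19665/206b² + 5328/103b → -432/103a - 5b⁴ - 761/206b³ + 39445/206b² + 7306/103b - 189888/103
  leading term a: subtract (-144/103)·f_3 from -432/103a - 5b⁴ - 761/206b³ + 39445/206b² + 7306/103b - 189888/103 → -5b⁴ - 761/206b³ + 39445/206b² + 7306/103b - 188592/103
  leading term b⁴: subtract (20/103b)·h_4 from -5b⁴ - 761/206b³ + 39445/206b² + 7306/103b - 188592/103 → -b³ + 19665/206b² + 9466/103b - 188592/103
  leading term b³: subtract (4/103)·h_4 from -b³ + 19665/206b² + 9466/103b - 188592/103 → 96b² + 7488/103b - 188160/103
  leading term b²: subtract (-96/5)·h_5 from 96b² + 7488/103b - 188160/103 → -2112/515b + 8448/515
  leading term b: subtract (384/103)·h_6 from -2112/515b + 8448/515 → 0
  remainder 0.

S(f_2,h_4): leading monomials are coprime, so the S-polynomial reduces to 0 (Buchberger's first criterion).
S(f_3,h_4): leading monomials are coprime, so the S-polynomial reduces to 0 (Buchberger's first criterion).
S(f_1,h_5): lcm = ab². S = -⅘ab + 96/5a - 5b³ - b² + 96b.
  leading term ab: subtract (-⅘)·f_1 from -⅘ab + 96/5a - 5b³ - b² + 96b → 96/5a - 5b³ - 5b² + 476/5b + 384/5
  leading term a: subtract (32/5)·f_3 from 96/5a - 5b³ - 5b² + 476/5b + 384/5 → -5b³ - 5b² + 476/5b + 96/5
  leading term b³: subtract (20/103)·h_4 from -5b³ - 5b² + 476/5b + 96/5 → -475/206b² - 422/515b + 20688/515
  leading term b²: subtract (95/206)·h_5 from -475/206b² - 422/515b + 20688/515 → 528/515b - 2112/515
  leading term b: subtract (-96/103)·h_6 from 528/515b - 2112/515 → 0
  remainder 0.

S(f_2,h_5): leading monomials are coprime, so the S-polynomial reduces to 0 (Buchberger's first criterion).
S(f_3,h_5): leading monomials are coprime, so the S-polynomial reduces to 0 (Buchberger's first criterion).
S(h_4,h_5): lcm = b³. S = -269/1030b² - 2/515b + 432/103.
  leading term b²: subtract (269/5150)·h_5 from -269/1030b² - 2/515b + 432/103 → 528/2575b - 2112/2575
  leading term b: subtract (-96/515)·h_6 from 528/2575b - 2112/2575 → 0
  remainder 0.

S(f_1,h_6): lcm = ab. S = 4a - 5b² - b + 96.
  leading term a: subtract (4/3)·f_3 from 4a - 5b² - b + 96 → -5b² - b + 84
  leading term b²: subtract (1)·h_5 from -5b² - b + 84 → 3b - 12
  leading term b: subtract (-30/11)·h_6 from 3b - 12 → 0
  remainder 0.

S(f_2,h_6): leading monomials are coprime, so the S-polynomial reduces to 0 (Buchberger's first criterion).
S(f_3,h_6): leading monomials are coprime, so the S-polynomial reduces to 0 (Buchberger's first criterion).
S(h_4,h_6): lcm = b³. S = 935/206b² - 1978/103b + 432/103.
  leading term b²: subtract (-187/206)·h_5 from 935/206b² - 1978/103b + 432/103 → -2352/103b + 9408/103
  leading term b: subtract (23520/1133)·h_6 from -2352/103b + 9408/103 → 0
  remainder 0.

S(h_5,h_6): lcm = b². S = 24/5b - 96/5.
  leading term b: subtract (-48/11)·h_6 from 24/5b - 96/5 → 0
  remainder 0.

Every S-polynomial of the final basis reduces to 0, so we have a Gröbner basis.
Inter-reduce: drop elements whose leading term is divisible by another's, tail-reduce, and make monic.
Reduced Gröbner basis: {a + 3, b - 4}.

Elimination: the polynomial b - 4 lies in the elimination ideal for b, so b ∈ {4}. For each such b, the remaining basis elements (now univariate) give the rest of the solution.
  b = 4: the earlier basis element becomes a + 3 = 0, giving a = -3 — point (-3, 4).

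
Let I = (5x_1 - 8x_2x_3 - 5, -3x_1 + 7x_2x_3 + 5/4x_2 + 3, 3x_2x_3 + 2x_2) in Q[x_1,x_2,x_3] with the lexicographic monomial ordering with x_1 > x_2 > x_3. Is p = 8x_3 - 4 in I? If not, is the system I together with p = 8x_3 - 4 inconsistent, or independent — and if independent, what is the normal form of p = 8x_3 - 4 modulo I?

8x_3 - 4 is independent of I; its normal form modulo I is 8x_3 - 4.

First compute the reduced Gröbner basis of I by Buchberger's algorithm.
f_1 = 5x_1 - 8x_2x_3 - 5, LT = x_1.
f_2 = -3x_1 + 7x_2x_3 + 5/4x_2 + 3, LT = x_1.
f_3 = 3x_2x_3 + 2x_2, LT = x_2x_3.

S(f_1,f_2): lcm = x_1. S = 11/15x_2x_3 + 5/12x_2.
  reduce S modulo (f_1, f_2, f_3):
  remainder -13/180x_2 ≠ 0; add h_4 = -13/180x_2 to the basis.

The other S-polynomials (S(f_1,f_3), S(f_2,f_3), S(f_1,h_4), S(f_2,h_4), S(f_3,h_4)) all reduce to 0 modulo the current basis, so we have a Gröbner basis.
Inter-reduce: drop elements whose leading term is divisible by another's, tail-reduce, and make monic.
Reduced Gröbner basis: {x_1 - 1, x_2}.
Label its elements g_1 = x_1 - 1, g_2 = x_2.

Reduce p = 8x_3 - 4 modulo G:
  leading term x_3: no divisor's leading term divides it; move 8x_3 to the remainder.
  leading term 1: no divisor's leading term divides it; move -4 to the remainder.
  normal form = 8x_3 - 4.
The normal form is nonzero, so p ∉ I. Since p minus its normal form lies in I, I + (p) = I + (r) where r = 8x_3 - 4; decide whether this ideal is the whole ring.
Run Buchberger on G together with r (pairs among the g_i already reduce to 0 since G is a Gröbner basis):
g_1 = x_1 - 1, LT = x_1.
g_2 = x_2, LT = x_2.
r = 8x_3 - 4, LT = x_3.

The S-polynomials (S(g_1,g_2), S(g_1,r), S(g_2,r)) all reduce to 0 modulo the current basis, so we have a Gröbner basis.
Inter-reduce: drop elements whose leading term is divisible by another's, tail-reduce, and make monic.
Reduced Gröbner basis: {x_1 - 1, x_2, x_3 - 1/2}.
The reduced Gröbner basis of I + (p) is {x_1 - 1, x_2, x_3 - 1/2} ≠ {1}, a proper ideal, so the enlarged system stays consistent: p is independent of I, with normal form 8x_3 - 4.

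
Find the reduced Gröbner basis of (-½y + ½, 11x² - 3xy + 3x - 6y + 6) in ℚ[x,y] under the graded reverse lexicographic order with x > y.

f_1 = -½y + ½, LT = y.
f_2 = 11x² - 3xy + 3x - 6y + 6, LT = x².

The S-polynomials (S(f_1,f_2)) all reduce to 0 modulo the current basis, so we have a Gröbner basis.

G = {x², y - 1}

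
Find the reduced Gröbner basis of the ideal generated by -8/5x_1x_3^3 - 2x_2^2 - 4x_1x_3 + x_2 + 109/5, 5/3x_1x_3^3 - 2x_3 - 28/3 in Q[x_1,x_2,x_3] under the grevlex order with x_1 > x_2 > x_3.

G = {x_1x_3^3 - 6/5x_3 - 28/5, x_2^2 + 2x_1x_3 - 1/2x_2 + 24/25x_3 - 321/50}

f_1 = -8/5x_1x_3^3 - 2x_2^2 - 4x_1x_3 + x_2 + 109/5, LT = x_1x_3^3.
f_2 = 5/3x_1x_3^3 - 2x_3 - 28/3, LT = x_1x_3^3.

S(f_1,f_2): lcm = x_1x_3^3. S = 5/4x_2^2 + 5/2x_1x_3 - 5/8x_2 + 6/5x_3 - 321/40.
  leading term x_2^2: no divisor's leading term divides it; move 5/4x_2^2 to the remainder.
  leading term x_1x_3: no divisor's leading term divides it; move 5/2x_1x_3 to the remainder.
  leading term x_2: no divisor's leading term divides it; move -5/8x_2 to the remainder.
  leading term x_3: no divisor's leading term divides it; move 6/5x_3 to the remainder.
  leading term 1: no divisor's leading term divides it; move -321/40 to the remainder.
  remainder 5/4x_2^2 + 5/2x_1x_3 - 5/8x_2 + 6/5x_3 - 321/40 ≠ 0; add g_3 = 5/4x_2^2 + 5/2x_1x_3 - 5/8x_2 + 6/5x_3 - 321/40 to the basis.

S(f_1,g_3): leading monomials are coprime, so the S-polynomial reduces to 0 (Buchberger's first criterion).
S(f_2,g_3): leading monomials are coprime, so the S-polynomial reduces to 0 (Buchberger's first criterion).
Every S-polynomial of the final basis reduces to 0, so we have a Gröbner basis.
Inter-reduce: drop elements whose leading term is divisible by another's, tail-reduce, and make monic.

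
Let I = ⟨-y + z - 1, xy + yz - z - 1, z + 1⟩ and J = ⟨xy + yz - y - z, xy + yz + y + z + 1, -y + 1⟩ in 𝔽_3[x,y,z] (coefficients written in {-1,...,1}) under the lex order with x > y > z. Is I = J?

For a fixed monomial order, each ideal has a unique reduced Gröbner basis; comparing bases decides equality.
Buchberger on the first generating set:
f_1 = -y + z - 1, LT = y.
f_2 = xy + yz - z - 1, LT = xy.
f_3 = z + 1, LT = z.

S(f_1,f_2): lcm = xy. S = -xz + x - yz + z + 1.
  leading term xz: subtract (-x)·f_3 from -xz + x - yz + z + 1 → -x - yz + z + 1
  leading term x: no divisor's leading term divides it; move -x to the remainder.
  leading term yz: subtract (z)·f_1 from -yz + z + 1 → -z² - z + 1
  leading term z²: subtract (-z)·f_3 from -z² - z + 1 → 1
  leading term 1: no divisor's leading term divides it; move 1 to the remainder.
  remainder -x + 1 ≠ 0; add g_4 = -x + 1 to the basis.

The other S-polynomials (S(f_1,f_3), S(f_2,f_3), S(f_1,g_4), S(f_2,g_4), S(f_3,g_4)) all reduce to 0 modulo the current basis, so we have a Gröbner basis.
Inter-reduce: drop elements whose leading term is divisible by another's, tail-reduce, and make monic.
Reduced Gröbner basis: {x - 1, y - 1, z + 1}.

Buchberger on the second generating set:
h_1 = xy + yz - y - z, LT = xy.
h_2 = xy + yz + y + z + 1, LT = xy.
h_3 = -y + 1, LT = y.

S(h_1,h_2): lcm = xy. S = y + z - 1.
  leading term y: subtract (-1)·h_3 from y + z - 1 → z
  leading term z: no divisor's leading term divides it; move z to the remainder.
  remainder z ≠ 0; add k_4 = z to the basis.

S(h_1,h_3): lcm = xy. S = x + yz - y - z.
  leading term x: no divisor's leading term divides it; move x to the remainder.
  leading term yz: subtract (-z)·h_3 from yz - y - z → -y
  leading term y: subtract (1)·h_3 from -y → -1
  leading term 1: no divisor's leading term divides it; move -1 to the remainder.
  remainder x - 1 ≠ 0; add k_5 = x - 1 to the basis.

The other S-polynomials (S(h_2,h_3), S(h_1,k_4), S(h_2,k_4), S(h_3,k_4), S(h_1,k_5), S(h_2,k_5), S(h_3,k_5), S(k_4,k_5)) all reduce to 0 modulo the current basis, so we have a Gröbner basis.
Inter-reduce: drop elements whose leading term is divisible by another's, tail-reduce, and make monic.
Reduced Gröbner basis: {x - 1, y - 1, z}.

These differ, so the ideals are not equal.

No, the ideals differ.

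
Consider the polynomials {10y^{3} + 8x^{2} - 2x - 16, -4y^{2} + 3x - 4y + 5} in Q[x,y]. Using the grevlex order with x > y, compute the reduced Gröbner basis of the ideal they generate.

G = {x^{2} + \tfrac{15}{16}xy - \tfrac{19}{16}x + \tfrac{45}{16}y - \tfrac{57}{16}, y^{2} - \tfrac{3}{4}x + y - \tfrac{5}{4}}

f_1 = 10y^{3} + 8x^{2} - 2x - 16, LT = y^{3}.
f_2 = -4y^{2} + 3x - 4y + 5, LT = y^{2}.

S(f_1,f_2): lcm = y^{3}. S = \tfrac{4}{5}x^{2} + \tfrac{3}{4}xy - y^{2} - \tfrac{1}{5}x + \tfrac{5}{4}y - \tfrac{8}{5}.
  leading term x^{2}: no divisor's leading term divides it; move \tfrac{4}{5}x^{2} to the remainder.
  leading term xy: no divisor's leading term divides it; move \tfrac{3}{4}xy to the remainder.
  leading term y^{2}: subtract (\tfrac{1}{4})·f_2 from -y^{2} - \tfrac{1}{5}x + \tfrac{5}{4}y - \tfrac{8}{5} → -\tfrac{19}{20}x + \tfrac{9}{4}y - \tfrac{57}{20}
  leading term x: no divisor's leading term divides it; move -\tfrac{19}{20}x to the remainder.
  leading term y: no divisor's leading term divides it; move \tfrac{9}{4}y to the remainder.
  leading term 1: no divisor's leading term divides it; move -\tfrac{57}{20} to the remainder.
  remainder \tfrac{4}{5}x^{2} + \tfrac{3}{4}xy - \tfrac{19}{20}x + \tfrac{9}{4}y - \tfrac{57}{20} ≠ 0; add g_3 = \tfrac{4}{5}x^{2} + \tfrac{3}{4}xy - \tfrac{19}{20}x + \tfrac{9}{4}y - \tfrac{57}{20} to the basis.

S(f_1,g_3): leading monomials are coprime, so the S-polynomial reduces to 0 (Buchberger's first criterion).
S(f_2,g_3): leading monomials are coprime, so the S-polynomial reduces to 0 (Buchberger's first criterion).
Every S-polynomial of the final basis reduces to 0, so we have a Gröbner basis.
Inter-reduce: drop elements whose leading term is divisible by another's, tail-reduce, and make monic.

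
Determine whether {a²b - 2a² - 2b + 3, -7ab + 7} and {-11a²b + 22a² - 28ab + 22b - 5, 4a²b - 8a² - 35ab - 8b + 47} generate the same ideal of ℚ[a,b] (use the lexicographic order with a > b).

Yes, the ideals are equal.

Equality of ideals is decidable: compute both reduced Gröbner bases (unique for the ordering) and check whether they agree.
Buchberger on the first generating set:
f_1 = a²b - 2a² - 2b + 3, LT = a²b.
f_2 = -7ab + 7, LT = ab.

S(f_1,f_2): lcm = a²b. S = -2a² + a - 2b + 3.
  leading term a²: no divisor's leading term divides it; move -2a² to the remainder.
  leading term a: no divisor's leading term divides it; move a to the remainder.
  leading term b: no divisor's leading term divides it; move -2b to the remainder.
  leading term 1: no divisor's leading term divides it; move 3 to the remainder.
  remainder -2a² + a - 2b + 3 ≠ 0; add g_3 = -2a² + a - 2b + 3 to the basis.

S(f_1,g_3): lcm = a²b. S = -2a² + ½ab - b² - ½b + 3.
  leading term a²: subtract (1)·g_3 from -2a² + ½ab - b² - ½b + 3 → ½ab - a - b² + 3/2b
  leading term ab: subtract (-1/14)·f_2 from ½ab - a - b² + 3/2b → -a - b² + 3/2b + ½
  leading term a: no divisor's leading term divides it; move -a to the remainder.
  leading term b²: no divisor's leading term divides it; move -b² to the remainder.
  leading term b: no divisor's leading term divides it; move 3/2b to the remainder.
  leading term 1: no divisor's leading term divides it; move ½ to the remainder.
  remainder -a - b² + 3/2b + ½ ≠ 0; add g_4 = -a - b² + 3/2b + ½ to the basis.

S(f_2,g_4): lcm = ab. S = -b³ + 3/2b² + ½b - 1.
  leading term b³: no divisor's leading term divides it; move -b³ to the remainder.
  leading term b²: no divisor's leading term divides it; move 3/2b² to the remainder.
  leading term b: no divisor's leading term divides it; move ½b to the remainder.
  leading term 1: no divisor's leading term divides it; move -1 to the remainder.
  remainder -b³ + 3/2b² + ½b - 1 ≠ 0; add g_5 = -b³ + 3/2b² + ½b - 1 to the basis.

The other S-polynomials (S(f_2,g_3), S(f_1,g_4), S(g_3,g_4), S(f_1,g_5), S(f_2,g_5), S(g_3,g_5), S(g_4,g_5)) all reduce to 0 modulo the current basis, so we have a Gröbner basis.
Inter-reduce: drop elements whose leading term is divisible by another's, tail-reduce, and make monic.
Reduced Gröbner basis: {a + b² - 3/2b - ½, b³ - 3/2b² - ½b + 1}.

Buchberger on the second generating set:
h_1 = -11a²b + 22a² - 28ab + 22b - 5, LT = a²b.
h_2 = 4a²b - 8a² - 35ab - 8b + 47, LT = a²b.

S(h_1,h_2): lcm = a²b. S = 497/44ab - 497/44.
  leading term ab: no divisor's leading term divides it; move 497/44ab to the remainder.
  leading term 1: no divisor's leading term divides it; move -497/44 to the remainder.
  remainder 497/44ab - 497/44 ≠ 0; add k_3 = 497/44ab - 497/44 to the basis.

S(h_1,k_3): lcm = a²b. S = -2a² + 28/11ab + a - 2b + 5/11.
  leading term a²: no divisor's leading term divides it; move -2a² to the remainder.
  leading term ab: subtract (16/71)·k_3 from 28/11ab + a - 2b + 5/11 → a - 2b + 3
  leading term a: no divisor's leading term divides it; move a to the remainder.
  leading term b: no divisor's leading term divides it; move -2b to the remainder.
  leading term 1: no divisor's leading term divides it; move 3 to the remainder.
  remainder -2a² + a - 2b + 3 ≠ 0; add k_4 = -2a² + a - 2b + 3 to the basis.

S(h_1,k_4): lcm = a²b. S = -2a² + 67/22ab - b² - ½b + 5/11.
  leading term a²: subtract (1)·k_4 from -2a² + 67/22ab - b² - ½b + 5/11 → 67/22ab - a - b² + 3/2b - 28/11
  leading term ab: subtract (134/497)·k_3 from 67/22ab - a - b² + 3/2b - 28/11 → -a - b² + 3/2b + ½
  leading term a: no divisor's leading term divides it; move -a to the remainder.
  leading term b²: no divisor's leading term divides it; move -b² to the remainder.
  leading term b: no divisor's leading term divides it; move 3/2b to the remainder.
  leading term 1: no divisor's leading term divides it; move ½ to the remainder.
  remainder -a - b² + 3/2b + ½ ≠ 0; add k_5 = -a - b² + 3/2b + ½ to the basis.

S(k_3,k_5): lcm = ab. S = -b³ + 3/2b² + ½b - 1.
  leading term b³: no divisor's leading term divides it; move -b³ to the remainder.
  leading term b²: no divisor's leading term divides it; move 3/2b² to the remainder.
  leading term b: no divisor's leading term divides it; move ½b to the remainder.
  leading term 1: no divisor's leading term divides it; move -1 to the remainder.
  remainder -b³ + 3/2b² + ½b - 1 ≠ 0; add k_6 = -b³ + 3/2b² + ½b - 1 to the basis.

The other S-polynomials (S(h_2,k_3), S(h_2,k_4), S(k_3,k_4), S(h_1,k_5), S(h_2,k_5), S(k_4,k_5), S(h_1,k_6), S(h_2,k_6), S(k_3,k_6), S(k_4,k_6), S(k_5,k_6)) all reduce to 0 modulo the current basis, so we have a Gröbner basis.
Inter-reduce: drop elements whose leading term is divisible by another's, tail-reduce, and make monic.
Reduced Gröbner basis: {a + b² - 3/2b - ½, b³ - 3/2b² - ½b + 1}.

The two bases agree; hence the ideals are identical.
The choice of monomial ordering does not affect the verdict — as long as both bases are computed under the same ordering, their equality decides ideal equality.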